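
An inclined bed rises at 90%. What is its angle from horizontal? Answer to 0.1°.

tan θ = 90/100 = 0.9000
θ = arctan(0.9000) = 41.99°

42.0°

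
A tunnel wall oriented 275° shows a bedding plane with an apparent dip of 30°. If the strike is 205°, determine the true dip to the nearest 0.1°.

β = acute angle between strike 205° and section 275° = 70°.
tan(true dip) = tan 30° / sin 70° = 0.6144
δ = arctan(0.6144) = 31.57°

31.6°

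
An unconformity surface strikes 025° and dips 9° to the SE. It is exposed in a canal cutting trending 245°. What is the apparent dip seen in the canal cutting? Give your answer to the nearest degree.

6°

The section lies 40° from the strike.
tan(apparent dip) = tan 9° · sin 40° = 0.1018
apparent dip = arctan 0.1018 = 5.81°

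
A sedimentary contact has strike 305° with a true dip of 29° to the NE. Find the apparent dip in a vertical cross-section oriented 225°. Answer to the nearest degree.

29°

The section lies 80° from the strike.
tan α = tan 29° × sin 80° = 0.5543 × 0.9848 = 0.5459
apparent dip = arctan 0.5459 = 28.63°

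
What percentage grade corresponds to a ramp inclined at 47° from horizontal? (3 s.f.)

grade % = 100 × tan 47° = 100 × 1.0724

107%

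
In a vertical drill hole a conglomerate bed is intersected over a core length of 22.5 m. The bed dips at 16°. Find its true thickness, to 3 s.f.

21.6 m

True thickness t = h · cos(dip) = 22.5 × cos 16°
t = 22.5 × 0.9613 = 21.628 m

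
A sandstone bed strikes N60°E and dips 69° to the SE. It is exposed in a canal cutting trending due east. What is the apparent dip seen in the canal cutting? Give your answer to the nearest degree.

Angle between strike (N60°E) and section (due east): β = 30°.
tan(apparent dip) = tan 69° · sin 30° = 1.3025
α = arctan(1.3025) = 52.49°

52°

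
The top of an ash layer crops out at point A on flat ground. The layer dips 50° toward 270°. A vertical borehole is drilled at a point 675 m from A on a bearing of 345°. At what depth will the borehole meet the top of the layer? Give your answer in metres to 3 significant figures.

The hole lies 75° from the dip direction, so the down-dip offset is 675 × cos 75° = 174.70 m.
Depth = down-dip offset × tan(dip) = 174.70 × tan 50° = 174.70 × 1.1918
Depth = 208.20 m

208 m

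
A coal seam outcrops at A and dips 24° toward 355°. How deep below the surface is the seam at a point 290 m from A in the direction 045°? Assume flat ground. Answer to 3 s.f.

83.0 m

The hole lies 50° from the dip direction, so the down-dip offset is 290 × cos 50° = 186.41 m.
Depth = down-dip offset × tan(dip) = 186.41 × tan 24° = 186.41 × 0.4452
Depth = 82.99 m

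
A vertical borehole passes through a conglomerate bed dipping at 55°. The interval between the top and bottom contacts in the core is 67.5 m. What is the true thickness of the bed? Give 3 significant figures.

True thickness t = h · cos(dip) = 67.5 × cos 55°
t = 67.5 × 0.5736 = 38.716 m

38.7 m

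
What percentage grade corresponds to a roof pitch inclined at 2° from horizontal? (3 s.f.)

3.49%

grade % = 100 × tan 2° = 100 × 0.0349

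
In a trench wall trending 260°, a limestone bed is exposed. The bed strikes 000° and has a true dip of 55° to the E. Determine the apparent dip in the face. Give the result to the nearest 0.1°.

54.6°

Angle between strike (000°) and section (260°): β = 80°.
tan α = tan 55° × sin 80° = 1.4281 × 0.9848 = 1.4065
α = arctan(1.4065) = 54.59°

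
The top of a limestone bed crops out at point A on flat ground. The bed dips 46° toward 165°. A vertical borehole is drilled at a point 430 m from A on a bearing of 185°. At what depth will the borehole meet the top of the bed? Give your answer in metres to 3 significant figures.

The hole lies 20° from the dip direction, so the down-dip offset is 430 × cos 20° = 404.07 m.
Depth = down-dip offset × tan(dip) = 404.07 × tan 46° = 404.07 × 1.0355
Depth = 418.42 m

418 m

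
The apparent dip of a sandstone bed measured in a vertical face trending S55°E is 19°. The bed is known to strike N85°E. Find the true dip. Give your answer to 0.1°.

The section is 40° from the strike.
tan(true dip) = tan 19° / sin 40° = 0.5357
true dip = arctan 0.5357 = 28.18°

28.2°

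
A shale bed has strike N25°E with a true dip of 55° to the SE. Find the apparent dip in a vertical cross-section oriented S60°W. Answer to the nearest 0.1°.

39.3°

Angle between strike (N25°E) and section (S60°W): β = 35°.
tan α = tan 55° × sin 35° = 1.4281 × 0.5736 = 0.8192
α = arctan(0.8192) = 39.32°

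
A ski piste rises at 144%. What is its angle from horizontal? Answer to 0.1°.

tan θ = 144/100 = 1.4400
θ = arctan(1.4400) = 55.22°

55.2°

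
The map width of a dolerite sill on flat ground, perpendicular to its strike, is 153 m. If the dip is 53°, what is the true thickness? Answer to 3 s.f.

122 m

True thickness t = w · sin(dip) = 153 × sin 53°
t = 153 × 0.7986 = 122.191 m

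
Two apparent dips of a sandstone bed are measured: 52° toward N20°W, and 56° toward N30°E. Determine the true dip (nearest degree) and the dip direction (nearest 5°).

The two traces are lines in the plane: v₁ = (sin 340°·cos 52°, cos 340°·cos 52°, −sin 52°), v₂ = (sin 30°·cos 56°, cos 30°·cos 56°, −sin 56°).
n = v₁ × v₂ = (0.098, 0.395, 0.264) (taken with n_z > 0).
tan δ = √(n_x²+n_y²)/n_z = 0.407/0.264, so δ = 57.0°.
Dip direction = atan2(0.098, 0.395) = 14° (azimuth of n's horizontal projection).

true dip 57°, dip direction 015°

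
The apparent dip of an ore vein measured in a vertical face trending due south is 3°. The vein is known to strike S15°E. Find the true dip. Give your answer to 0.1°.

11.4°

β = acute angle between strike S15°E and section due south = 15°.
tan δ = tan α / sin β = tan 3° / sin 15° = 0.0524 / 0.2588 = 0.2025
δ = arctan(0.2025) = 11.45°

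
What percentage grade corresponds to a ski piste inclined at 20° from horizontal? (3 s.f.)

36.4%

grade % = 100 × tan 20° = 100 × 0.3640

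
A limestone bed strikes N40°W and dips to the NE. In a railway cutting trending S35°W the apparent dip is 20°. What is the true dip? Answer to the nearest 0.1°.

20.6°

The section is 75° from the strike.
tan δ = tan α / sin β = tan 20° / sin 75° = 0.3640 / 0.9659 = 0.3768
δ = arctan(0.3768) = 20.65°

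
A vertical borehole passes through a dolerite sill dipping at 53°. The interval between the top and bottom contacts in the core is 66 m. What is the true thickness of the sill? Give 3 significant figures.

39.7 m

True thickness t = h · cos(dip) = 66 × cos 53°
t = 66 × 0.6018 = 39.720 m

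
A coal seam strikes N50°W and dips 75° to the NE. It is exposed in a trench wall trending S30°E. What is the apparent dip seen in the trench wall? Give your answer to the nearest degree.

Angle between strike (N50°W) and section (S30°E): β = 20°.
tan α = tan 75° × sin 20° = 3.7321 × 0.3420 = 1.2764
apparent dip = arctan 1.2764 = 51.92°

52°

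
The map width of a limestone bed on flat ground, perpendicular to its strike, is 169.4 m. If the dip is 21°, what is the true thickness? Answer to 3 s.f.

True thickness t = w · sin(dip) = 169.4 × sin 21°
t = 169.4 × 0.3584 = 60.708 m

60.7 m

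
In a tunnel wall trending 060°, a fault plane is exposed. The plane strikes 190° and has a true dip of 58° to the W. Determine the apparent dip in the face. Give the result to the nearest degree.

The section lies 50° from the strike.
tan(apparent dip) = tan 58° · sin 50° = 1.2259
α = arctan(1.2259) = 50.80°

51°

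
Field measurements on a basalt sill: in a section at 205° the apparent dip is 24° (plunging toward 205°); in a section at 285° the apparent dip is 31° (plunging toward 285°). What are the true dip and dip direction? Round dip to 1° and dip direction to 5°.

The two traces are lines in the plane: v₁ = (sin 205°·cos 24°, cos 205°·cos 24°, −sin 24°), v₂ = (sin 285°·cos 31°, cos 285°·cos 31°, −sin 31°).
The plane normal is n = v₁ × v₂ ∝ (-0.517, -0.138, 0.771).
True dip = arccos(n_z / |n|) = arccos(0.8218) = 34.7°.
Dip direction = azimuth of (n_x, n_y) = atan2(-0.517, -0.138) = 255°.

true dip 35°, dip direction 255°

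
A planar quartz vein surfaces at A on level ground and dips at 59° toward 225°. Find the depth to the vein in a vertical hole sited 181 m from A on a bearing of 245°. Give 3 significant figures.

283 m

The hole lies 20° from the dip direction, so the down-dip offset is 181 × cos 20° = 170.08 m.
Depth = down-dip offset × tan(dip) = 170.08 × tan 59° = 170.08 × 1.6643
Depth = 283.07 m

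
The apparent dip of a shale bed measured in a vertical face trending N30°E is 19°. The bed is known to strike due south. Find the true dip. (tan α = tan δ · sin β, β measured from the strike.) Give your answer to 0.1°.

34.6°

β = acute angle between strike due south and section N30°E = 30°.
tan δ = tan α / sin β = tan 19° / sin 30° = 0.3443 / 0.5000 = 0.6887
δ = arctan(0.6887) = 34.55°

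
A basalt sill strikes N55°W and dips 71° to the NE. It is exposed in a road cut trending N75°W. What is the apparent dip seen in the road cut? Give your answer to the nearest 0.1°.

The section lies 20° from the strike.
tan(apparent dip) = tan 71° · sin 20° = 0.9933
α = arctan(0.9933) = 44.81°

44.8°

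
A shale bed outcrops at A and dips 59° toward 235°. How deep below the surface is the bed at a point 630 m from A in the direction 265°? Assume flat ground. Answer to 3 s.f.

The hole lies 30° from the dip direction, so the down-dip offset is 630 × cos 30° = 545.60 m.
Depth = down-dip offset × tan(dip) = 545.60 × tan 59° = 545.60 × 1.6643
Depth = 908.02 m

908 m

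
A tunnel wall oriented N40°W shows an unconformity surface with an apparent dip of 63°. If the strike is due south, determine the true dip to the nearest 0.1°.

β = acute angle between strike due south and section N40°W = 40°.
tan δ = tan α / sin β = tan 63° / sin 40° = 1.9626 / 0.6428 = 3.0533
true dip = arctan 3.0533 = 71.87°

71.9°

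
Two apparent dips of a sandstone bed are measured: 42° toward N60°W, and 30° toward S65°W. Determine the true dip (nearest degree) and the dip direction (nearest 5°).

true dip 42°, dip direction 295°

Each apparent-dip line lies in the plane. As unit vectors (x east, y north, z up), v₁ plunges 42°→N60°W and v₂ plunges 30°→S65°W.
The plane normal is n = v₁ × v₂ ∝ (-0.431, 0.203, 0.527).
tan δ = √(n_x²+n_y²)/n_z = 0.476/0.527, so δ = 42.1°.
Dip direction = atan2(-0.431, 0.203) = 295° (azimuth of n's horizontal projection).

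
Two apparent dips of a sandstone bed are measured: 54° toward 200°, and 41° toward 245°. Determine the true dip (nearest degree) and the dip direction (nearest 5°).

Represent each trace as a vector plunging at its apparent dip toward its trend (east-north-up frame): v₁ = (-0.201, -0.552, -0.809), v₂ = (-0.684, -0.319, -0.656).
The plane normal is n = v₁ × v₂ ∝ (-0.104, -0.421, 0.314).
tan δ = √(n_x²+n_y²)/n_z = 0.434/0.314, so δ = 54.2°.
Dip direction = atan2(-0.104, -0.421) = 194° (azimuth of n's horizontal projection).

true dip 54°, dip direction 195°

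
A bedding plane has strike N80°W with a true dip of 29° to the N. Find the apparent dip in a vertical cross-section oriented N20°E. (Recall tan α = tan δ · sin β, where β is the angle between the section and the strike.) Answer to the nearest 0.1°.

The strike is N80°W and the section trends N20°E; the acute angle between them is β = 80°.
tan α = tan 29° × sin 80° = 0.5543 × 0.9848 = 0.5459
apparent dip = arctan 0.5459 = 28.63°

28.6°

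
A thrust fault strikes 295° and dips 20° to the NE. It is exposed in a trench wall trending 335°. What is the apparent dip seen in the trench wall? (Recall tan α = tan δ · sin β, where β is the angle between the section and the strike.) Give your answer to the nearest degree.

13°

Angle between strike (295°) and section (335°): β = 40°.
tan α = tan 20° × sin 40° = 0.3640 × 0.6428 = 0.2340
α = arctan(0.2340) = 13.17°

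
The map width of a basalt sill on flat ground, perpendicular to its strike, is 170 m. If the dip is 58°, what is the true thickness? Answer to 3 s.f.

True thickness t = w · sin(dip) = 170 × sin 58°
t = 170 × 0.8480 = 144.168 m

144 m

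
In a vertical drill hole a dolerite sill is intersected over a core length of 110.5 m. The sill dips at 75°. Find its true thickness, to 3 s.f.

True thickness t = h · cos(dip) = 110.5 × cos 75°
t = 110.5 × 0.2588 = 28.600 m

28.6 m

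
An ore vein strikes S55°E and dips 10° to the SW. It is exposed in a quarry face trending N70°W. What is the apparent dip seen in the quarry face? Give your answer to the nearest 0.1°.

Angle between strike (S55°E) and section (N70°W): β = 15°.
tan(apparent dip) = tan 10° · sin 15° = 0.0456
apparent dip = arctan 0.0456 = 2.61°

2.6°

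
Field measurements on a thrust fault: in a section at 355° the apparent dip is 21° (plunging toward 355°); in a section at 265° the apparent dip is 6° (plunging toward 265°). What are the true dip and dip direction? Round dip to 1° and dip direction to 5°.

The two traces are lines in the plane: v₁ = (sin 355°·cos 21°, cos 355°·cos 21°, −sin 21°), v₂ = (sin 265°·cos 6°, cos 265°·cos 6°, −sin 6°).
Cross product v₁ × v₂ gives the pole to the plane: n ∝ (-0.128, 0.347, 0.928).
True dip = arccos(n_z / |n|) = arccos(0.9291) = 21.7°.
Dip direction = atan2(-0.128, 0.347) = 340° (azimuth of n's horizontal projection).

true dip 22°, dip direction 340°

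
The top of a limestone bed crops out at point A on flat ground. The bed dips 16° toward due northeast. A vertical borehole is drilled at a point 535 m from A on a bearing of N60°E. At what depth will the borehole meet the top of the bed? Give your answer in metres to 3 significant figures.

148 m

The hole lies 15° from the dip direction, so the down-dip offset is 535 × cos 15° = 516.77 m.
Depth = down-dip offset × tan(dip) = 516.77 × tan 16° = 516.77 × 0.2867
Depth = 148.18 m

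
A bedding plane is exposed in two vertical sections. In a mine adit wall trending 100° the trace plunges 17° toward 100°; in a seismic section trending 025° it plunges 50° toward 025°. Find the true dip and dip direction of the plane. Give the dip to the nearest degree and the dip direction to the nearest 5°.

Each apparent-dip line lies in the plane. As unit vectors (x east, y north, z up), v₁ plunges 17°→100° and v₂ plunges 50°→025°.
The plane normal is n = v₁ × v₂ ∝ (0.298, 0.642, 0.594).
tan δ = √(n_x²+n_y²)/n_z = 0.708/0.594, so δ = 50.0°.
Dip direction = azimuth of (n_x, n_y) = atan2(0.298, 0.642) = 25°.

true dip 50°, dip direction 025°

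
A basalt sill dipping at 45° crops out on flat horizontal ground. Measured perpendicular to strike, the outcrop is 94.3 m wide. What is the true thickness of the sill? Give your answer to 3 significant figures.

66.7 m

True thickness t = w · sin(dip) = 94.3 × sin 45°
t = 94.3 × 0.7071 = 66.680 m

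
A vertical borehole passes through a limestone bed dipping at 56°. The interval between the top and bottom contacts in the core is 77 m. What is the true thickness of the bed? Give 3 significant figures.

True thickness t = h · cos(dip) = 77 × cos 56°
t = 77 × 0.5592 = 43.058 m

43.1 m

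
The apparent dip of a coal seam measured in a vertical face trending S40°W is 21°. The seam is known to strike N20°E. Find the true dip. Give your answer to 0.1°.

48.3°

β = acute angle between strike N20°E and section S40°W = 20°.
tan δ = tan α / sin β = tan 21° / sin 20° = 0.3839 / 0.3420 = 1.1223
true dip = arctan 1.1223 = 48.30°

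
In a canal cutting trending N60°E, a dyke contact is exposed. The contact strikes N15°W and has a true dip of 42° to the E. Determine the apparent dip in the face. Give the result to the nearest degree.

41°

Angle between strike (N15°W) and section (N60°E): β = 75°.
tan α = tan 42° × sin 75° = 0.9004 × 0.9659 = 0.8697
apparent dip = arctan 0.8697 = 41.01°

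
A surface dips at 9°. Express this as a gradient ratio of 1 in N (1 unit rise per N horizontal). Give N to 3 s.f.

1 : N means tan θ = 1/N, so N = 1/tan 9° = 1/0.1584

1 in 6.31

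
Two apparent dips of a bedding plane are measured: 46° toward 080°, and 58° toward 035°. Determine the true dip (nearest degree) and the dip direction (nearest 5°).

The two traces are lines in the plane: v₁ = (sin 80°·cos 46°, cos 80°·cos 46°, −sin 46°), v₂ = (sin 35°·cos 58°, cos 35°·cos 58°, −sin 58°).
Cross product v₁ × v₂ gives the pole to the plane: n ∝ (0.210, 0.362, 0.260).
Dip δ = arctan(|n_h|/n_z) = arctan(0.418/0.260) = 58.1°.
Dip direction = atan2(0.210, 0.362) = 30° (azimuth of n's horizontal projection).

true dip 58°, dip direction 030°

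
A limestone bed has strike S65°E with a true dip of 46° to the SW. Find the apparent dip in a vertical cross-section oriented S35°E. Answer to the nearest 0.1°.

The strike is S65°E and the section trends S35°E; the acute angle between them is β = 30°.
tan(apparent dip) = tan 46° · sin 30° = 0.5178
α = arctan(0.5178) = 27.37°

27.4°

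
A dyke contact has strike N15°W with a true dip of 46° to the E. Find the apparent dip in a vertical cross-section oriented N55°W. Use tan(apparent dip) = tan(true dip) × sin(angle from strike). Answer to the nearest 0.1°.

33.6°

Angle between strike (N15°W) and section (N55°W): β = 40°.
tan α = tan 46° × sin 40° = 1.0355 × 0.6428 = 0.6656
apparent dip = arctan 0.6656 = 33.65°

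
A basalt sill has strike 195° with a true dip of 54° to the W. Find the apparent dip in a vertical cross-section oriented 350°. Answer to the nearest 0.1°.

The strike is 195° and the section trends 350°; the acute angle between them is β = 25°.
tan α = tan 54° × sin 25° = 1.3764 × 0.4226 = 0.5817
apparent dip = arctan 0.5817 = 30.19°

30.2°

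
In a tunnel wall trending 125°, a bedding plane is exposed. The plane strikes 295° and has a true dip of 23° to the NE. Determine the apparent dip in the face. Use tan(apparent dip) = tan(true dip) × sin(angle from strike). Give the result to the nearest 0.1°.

Angle between strike (295°) and section (125°): β = 10°.
tan α = tan 23° × sin 10° = 0.4245 × 0.1736 = 0.0737
apparent dip = arctan 0.0737 = 4.22°

4.2°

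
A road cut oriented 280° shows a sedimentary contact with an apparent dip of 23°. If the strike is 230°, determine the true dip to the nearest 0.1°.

The section is 50° from the strike.
tan(true dip) = tan 23° / sin 50° = 0.5541
true dip = arctan 0.5541 = 28.99°

29.0°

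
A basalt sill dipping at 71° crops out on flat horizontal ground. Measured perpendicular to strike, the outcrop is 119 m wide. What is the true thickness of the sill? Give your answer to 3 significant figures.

True thickness t = w · sin(dip) = 119 × sin 71°
t = 119 × 0.9455 = 112.517 m

113 m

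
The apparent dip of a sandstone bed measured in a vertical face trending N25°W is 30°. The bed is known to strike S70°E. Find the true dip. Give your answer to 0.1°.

39.2°

β = acute angle between strike S70°E and section N25°W = 45°.
tan δ = tan α / sin β = tan 30° / sin 45° = 0.5774 / 0.7071 = 0.8165
δ = arctan(0.8165) = 39.23°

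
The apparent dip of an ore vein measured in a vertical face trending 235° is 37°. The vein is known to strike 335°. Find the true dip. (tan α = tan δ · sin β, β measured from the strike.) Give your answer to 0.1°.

The section is 80° from the strike.
tan δ = tan α / sin β = tan 37° / sin 80° = 0.7536 / 0.9848 = 0.7652
true dip = arctan 0.7652 = 37.42°

37.4°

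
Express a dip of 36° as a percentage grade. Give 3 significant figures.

72.7%

grade % = 100 × tan 36° = 100 × 0.7265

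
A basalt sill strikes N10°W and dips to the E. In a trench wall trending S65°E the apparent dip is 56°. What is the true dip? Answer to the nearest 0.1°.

The section is 55° from the strike.
tan(true dip) = tan 56° / sin 55° = 1.8099
true dip = arctan 1.8099 = 61.08°

61.1°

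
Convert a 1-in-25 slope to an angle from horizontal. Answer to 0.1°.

2.3°

tan θ = 1/25 = 0.0400
θ = arctan(0.0400) = 2.29°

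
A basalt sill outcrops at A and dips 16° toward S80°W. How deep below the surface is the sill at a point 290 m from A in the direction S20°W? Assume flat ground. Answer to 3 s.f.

The hole lies 60° from the dip direction, so the down-dip offset is 290 × cos 60° = 145.00 m.
Depth = down-dip offset × tan(dip) = 145.00 × tan 16° = 145.00 × 0.2867
Depth = 41.58 m

41.6 m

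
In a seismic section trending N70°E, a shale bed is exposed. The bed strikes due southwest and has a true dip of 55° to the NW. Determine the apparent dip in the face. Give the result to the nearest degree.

31°

Angle between strike (due southwest) and section (N70°E): β = 25°.
tan(apparent dip) = tan 55° · sin 25° = 0.6036
apparent dip = arctan 0.6036 = 31.11°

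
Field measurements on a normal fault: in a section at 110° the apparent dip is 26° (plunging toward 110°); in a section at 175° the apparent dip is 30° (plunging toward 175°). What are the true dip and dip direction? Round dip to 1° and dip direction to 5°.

true dip 32°, dip direction 150°

Each apparent-dip line lies in the plane. As unit vectors (x east, y north, z up), v₁ plunges 26°→110° and v₂ plunges 30°→175°.
The plane normal is n = v₁ × v₂ ∝ (0.224, -0.389, 0.705).
Dip δ = arctan(|n_h|/n_z) = arctan(0.449/0.705) = 32.5°.
Dip direction = azimuth of (n_x, n_y) = atan2(0.224, -0.389) = 150°.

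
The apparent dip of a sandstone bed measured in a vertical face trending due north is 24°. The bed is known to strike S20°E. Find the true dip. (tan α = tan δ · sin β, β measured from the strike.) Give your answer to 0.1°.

β = acute angle between strike S20°E and section due north = 20°.
tan(true dip) = tan 24° / sin 20° = 1.3018
δ = arctan(1.3018) = 52.47°

52.5°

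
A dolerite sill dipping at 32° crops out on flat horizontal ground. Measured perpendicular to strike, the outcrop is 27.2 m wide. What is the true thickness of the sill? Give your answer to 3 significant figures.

14.4 m

True thickness t = w · sin(dip) = 27.2 × sin 32°
t = 27.2 × 0.5299 = 14.414 m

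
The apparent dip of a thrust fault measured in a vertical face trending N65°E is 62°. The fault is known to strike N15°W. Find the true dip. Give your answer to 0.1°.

62.4°

The section is 80° from the strike.
tan(true dip) = tan 62° / sin 80° = 1.9097
true dip = arctan 1.9097 = 62.36°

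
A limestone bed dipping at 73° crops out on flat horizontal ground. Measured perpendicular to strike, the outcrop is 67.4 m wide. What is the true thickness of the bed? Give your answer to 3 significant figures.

True thickness t = w · sin(dip) = 67.4 × sin 73°
t = 67.4 × 0.9563 = 64.455 m

64.5 m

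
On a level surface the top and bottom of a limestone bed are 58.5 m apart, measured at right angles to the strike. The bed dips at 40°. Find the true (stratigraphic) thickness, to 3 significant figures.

37.6 m

True thickness t = w · sin(dip) = 58.5 × sin 40°
t = 58.5 × 0.6428 = 37.603 m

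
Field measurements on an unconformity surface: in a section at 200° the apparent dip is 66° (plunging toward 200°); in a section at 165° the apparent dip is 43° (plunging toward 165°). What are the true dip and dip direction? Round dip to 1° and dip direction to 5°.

The two traces are lines in the plane: v₁ = (sin 200°·cos 66°, cos 200°·cos 66°, −sin 66°), v₂ = (sin 165°·cos 43°, cos 165°·cos 43°, −sin 43°).
The plane normal is n = v₁ × v₂ ∝ (-0.385, -0.268, 0.171).
Dip δ = arctan(|n_h|/n_z) = arctan(0.469/0.171) = 70.0°.
The horizontal component of n points toward azimuth atan2(n_x, n_y) = 235°, the dip direction.

true dip 70°, dip direction 235°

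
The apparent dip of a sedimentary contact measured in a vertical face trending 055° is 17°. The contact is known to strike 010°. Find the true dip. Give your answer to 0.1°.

23.4°

The section is 45° from the strike.
tan(true dip) = tan 17° / sin 45° = 0.4324
δ = arctan(0.4324) = 23.38°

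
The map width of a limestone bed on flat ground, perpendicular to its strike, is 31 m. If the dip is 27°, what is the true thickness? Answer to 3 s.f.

14.1 m

True thickness t = w · sin(dip) = 31 × sin 27°
t = 31 × 0.4540 = 14.074 m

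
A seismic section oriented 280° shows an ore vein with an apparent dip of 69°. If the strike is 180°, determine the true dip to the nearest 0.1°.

β = acute angle between strike 180° and section 280° = 80°.
tan(true dip) = tan 69° / sin 80° = 2.6453
δ = arctan(2.6453) = 69.29°

69.3°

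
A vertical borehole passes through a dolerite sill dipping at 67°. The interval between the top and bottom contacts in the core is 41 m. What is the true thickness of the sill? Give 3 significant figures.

True thickness t = h · cos(dip) = 41 × cos 67°
t = 41 × 0.3907 = 16.020 m

16.0 m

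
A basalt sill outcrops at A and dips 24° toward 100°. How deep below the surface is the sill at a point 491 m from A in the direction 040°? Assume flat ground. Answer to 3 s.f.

The hole lies 60° from the dip direction, so the down-dip offset is 491 × cos 60° = 245.50 m.
Depth = down-dip offset × tan(dip) = 245.50 × tan 24° = 245.50 × 0.4452
Depth = 109.30 m

109 m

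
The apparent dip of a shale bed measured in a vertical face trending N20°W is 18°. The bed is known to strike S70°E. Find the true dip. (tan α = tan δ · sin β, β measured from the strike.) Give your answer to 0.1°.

The section is 50° from the strike.
tan(true dip) = tan 18° / sin 50° = 0.4242
true dip = arctan 0.4242 = 22.98°

23.0°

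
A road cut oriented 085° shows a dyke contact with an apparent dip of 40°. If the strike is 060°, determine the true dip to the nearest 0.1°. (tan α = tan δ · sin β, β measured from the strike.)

The section is 25° from the strike.
tan δ = tan α / sin β = tan 40° / sin 25° = 0.8391 / 0.4226 = 1.9855
δ = arctan(1.9855) = 63.27°

63.3°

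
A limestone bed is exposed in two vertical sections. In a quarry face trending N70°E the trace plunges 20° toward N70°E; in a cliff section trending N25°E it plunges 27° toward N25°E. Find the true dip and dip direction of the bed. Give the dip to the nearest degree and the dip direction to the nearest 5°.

The two traces are lines in the plane: v₁ = (sin 70°·cos 20°, cos 70°·cos 20°, −sin 20°), v₂ = (sin 25°·cos 27°, cos 25°·cos 27°, −sin 27°).
n = v₁ × v₂ = (0.130, 0.272, 0.592) (taken with n_z > 0).
Dip δ = arctan(|n_h|/n_z) = arctan(0.302/0.592) = 27.0°.
Dip direction = atan2(0.130, 0.272) = 26° (azimuth of n's horizontal projection).

true dip 27°, dip direction 025°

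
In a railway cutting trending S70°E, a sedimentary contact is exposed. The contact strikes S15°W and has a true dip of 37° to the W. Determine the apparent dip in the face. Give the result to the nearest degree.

37°

Angle between strike (S15°W) and section (S70°E): β = 85°.
tan α = tan 37° × sin 85° = 0.7536 × 0.9962 = 0.7507
α = arctan(0.7507) = 36.90°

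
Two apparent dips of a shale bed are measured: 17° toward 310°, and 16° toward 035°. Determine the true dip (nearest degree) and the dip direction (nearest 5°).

true dip 22°, dip direction 350°

Represent each trace as a vector plunging at its apparent dip toward its trend (east-north-up frame): v₁ = (-0.733, 0.615, -0.292), v₂ = (0.551, 0.787, -0.276).
The plane normal is n = v₁ × v₂ ∝ (-0.061, 0.363, 0.916).
Dip δ = arctan(|n_h|/n_z) = arctan(0.368/0.916) = 21.9°.
Dip direction = atan2(-0.061, 0.363) = 350° (azimuth of n's horizontal projection).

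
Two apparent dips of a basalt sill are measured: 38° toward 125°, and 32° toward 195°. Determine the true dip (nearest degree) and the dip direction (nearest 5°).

true dip 41°, dip direction 150°

The two traces are lines in the plane: v₁ = (sin 125°·cos 38°, cos 125°·cos 38°, −sin 38°), v₂ = (sin 195°·cos 32°, cos 195°·cos 32°, −sin 32°).
The plane normal is n = v₁ × v₂ ∝ (0.265, -0.477, 0.628).
Dip δ = arctan(|n_h|/n_z) = arctan(0.546/0.628) = 41.0°.
The horizontal component of n points toward azimuth atan2(n_x, n_y) = 151°, the dip direction.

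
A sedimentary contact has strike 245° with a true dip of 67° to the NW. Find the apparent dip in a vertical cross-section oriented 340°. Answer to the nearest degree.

67°

The strike is 245° and the section trends 340°; the acute angle between them is β = 85°.
tan α = tan 67° × sin 85° = 2.3559 × 0.9962 = 2.3469
apparent dip = arctan 2.3469 = 66.92°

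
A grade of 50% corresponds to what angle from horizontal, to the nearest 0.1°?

26.6°

tan θ = 50/100 = 0.5000
θ = arctan(0.5000) = 26.57°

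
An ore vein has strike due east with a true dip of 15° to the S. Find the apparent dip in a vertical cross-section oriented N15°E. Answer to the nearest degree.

15°

The strike is due east and the section trends N15°E; the acute angle between them is β = 75°.
tan(apparent dip) = tan 15° · sin 75° = 0.2588
α = arctan(0.2588) = 14.51°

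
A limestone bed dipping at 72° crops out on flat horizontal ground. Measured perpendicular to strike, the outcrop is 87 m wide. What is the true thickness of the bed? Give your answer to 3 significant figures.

True thickness t = w · sin(dip) = 87 × sin 72°
t = 87 × 0.9511 = 82.742 m

82.7 m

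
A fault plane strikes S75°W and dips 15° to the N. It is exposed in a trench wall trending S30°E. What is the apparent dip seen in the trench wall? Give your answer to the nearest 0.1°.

14.5°

The strike is S75°W and the section trends S30°E; the acute angle between them is β = 75°.
tan(apparent dip) = tan 15° · sin 75° = 0.2588
apparent dip = arctan 0.2588 = 14.51°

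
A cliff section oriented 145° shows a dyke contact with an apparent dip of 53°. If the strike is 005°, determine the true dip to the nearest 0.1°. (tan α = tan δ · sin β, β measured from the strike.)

The section is 40° from the strike.
tan δ = tan α / sin β = tan 53° / sin 40° = 1.3270 / 0.6428 = 2.0645
δ = arctan(2.0645) = 64.16°

64.2°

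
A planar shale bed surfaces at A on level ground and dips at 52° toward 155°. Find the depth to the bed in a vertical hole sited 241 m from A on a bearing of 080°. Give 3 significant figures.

The hole lies 75° from the dip direction, so the down-dip offset is 241 × cos 75° = 62.38 m.
Depth = down-dip offset × tan(dip) = 62.38 × tan 52° = 62.38 × 1.2799
Depth = 79.84 m

79.8 m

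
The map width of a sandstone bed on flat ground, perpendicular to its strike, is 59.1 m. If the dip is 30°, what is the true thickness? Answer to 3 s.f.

True thickness t = w · sin(dip) = 59.1 × sin 30°
t = 59.1 × 0.5000 = 29.550 m

29.5 m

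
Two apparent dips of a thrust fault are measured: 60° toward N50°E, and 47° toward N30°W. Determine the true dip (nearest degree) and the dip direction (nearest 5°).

The two traces are lines in the plane: v₁ = (sin 50°·cos 60°, cos 50°·cos 60°, −sin 60°), v₂ = (sin 330°·cos 47°, cos 330°·cos 47°, −sin 47°).
n = v₁ × v₂ = (0.276, 0.575, 0.336) (taken with n_z > 0).
Dip δ = arctan(|n_h|/n_z) = arctan(0.638/0.336) = 62.3°.
Dip direction = azimuth of (n_x, n_y) = atan2(0.276, 0.575) = 26°.

true dip 62°, dip direction 025°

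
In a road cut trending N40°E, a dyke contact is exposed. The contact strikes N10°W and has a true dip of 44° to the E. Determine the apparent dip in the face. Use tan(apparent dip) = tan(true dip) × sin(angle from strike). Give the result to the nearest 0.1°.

The strike is N10°W and the section trends N40°E; the acute angle between them is β = 50°.
tan α = tan 44° × sin 50° = 0.9657 × 0.7660 = 0.7398
α = arctan(0.7398) = 36.49°

36.5°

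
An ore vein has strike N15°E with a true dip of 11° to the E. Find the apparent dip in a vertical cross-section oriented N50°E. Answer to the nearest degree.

Angle between strike (N15°E) and section (N50°E): β = 35°.
tan(apparent dip) = tan 11° · sin 35° = 0.1115
apparent dip = arctan 0.1115 = 6.36°

6°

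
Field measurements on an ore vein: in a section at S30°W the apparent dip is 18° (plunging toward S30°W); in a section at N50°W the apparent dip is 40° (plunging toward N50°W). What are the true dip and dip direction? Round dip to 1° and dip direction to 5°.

true dip 44°, dip direction 280°

Represent each trace as a vector plunging at its apparent dip toward its trend (east-north-up frame): v₁ = (-0.476, -0.824, -0.309), v₂ = (-0.587, 0.492, -0.643).
n = v₁ × v₂ = (-0.682, 0.124, 0.717) (taken with n_z > 0).
Dip δ = arctan(|n_h|/n_z) = arctan(0.693/0.717) = 44.0°.
Dip direction = atan2(-0.682, 0.124) = 280° (azimuth of n's horizontal projection).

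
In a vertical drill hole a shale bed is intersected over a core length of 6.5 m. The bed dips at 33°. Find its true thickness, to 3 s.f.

5.45 m

True thickness t = h · cos(dip) = 6.5 × cos 33°
t = 6.5 × 0.8387 = 5.451 m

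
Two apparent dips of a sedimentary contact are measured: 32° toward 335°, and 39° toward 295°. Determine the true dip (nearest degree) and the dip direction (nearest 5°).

The two traces are lines in the plane: v₁ = (sin 335°·cos 32°, cos 335°·cos 32°, −sin 32°), v₂ = (sin 295°·cos 39°, cos 295°·cos 39°, −sin 39°).
The plane normal is n = v₁ × v₂ ∝ (-0.310, 0.148, 0.424).
Dip δ = arctan(|n_h|/n_z) = arctan(0.343/0.424) = 39.0°.
Dip direction = atan2(-0.310, 0.148) = 295° (azimuth of n's horizontal projection).

true dip 39°, dip direction 295°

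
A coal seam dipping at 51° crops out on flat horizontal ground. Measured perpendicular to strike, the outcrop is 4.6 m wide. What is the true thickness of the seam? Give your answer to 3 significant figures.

True thickness t = w · sin(dip) = 4.6 × sin 51°
t = 4.6 × 0.7771 = 3.575 m

3.57 m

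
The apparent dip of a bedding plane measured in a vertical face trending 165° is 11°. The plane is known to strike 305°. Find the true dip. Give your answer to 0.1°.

β = acute angle between strike 305° and section 165° = 40°.
tan δ = tan α / sin β = tan 11° / sin 40° = 0.1944 / 0.6428 = 0.3024
true dip = arctan 0.3024 = 16.83°

16.8°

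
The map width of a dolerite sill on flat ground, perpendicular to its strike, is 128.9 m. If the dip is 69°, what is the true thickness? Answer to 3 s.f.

120 m

True thickness t = w · sin(dip) = 128.9 × sin 69°
t = 128.9 × 0.9336 = 120.339 m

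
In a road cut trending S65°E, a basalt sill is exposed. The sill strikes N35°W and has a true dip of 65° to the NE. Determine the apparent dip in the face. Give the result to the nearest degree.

47°

Angle between strike (N35°W) and section (S65°E): β = 30°.
tan α = tan 65° × sin 30° = 2.1445 × 0.5000 = 1.0723
apparent dip = arctan 1.0723 = 47.00°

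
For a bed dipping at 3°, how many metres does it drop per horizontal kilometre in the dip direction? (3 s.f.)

52.4 m

drop per km = 1000 × tan 3° = 1000 × 0.0524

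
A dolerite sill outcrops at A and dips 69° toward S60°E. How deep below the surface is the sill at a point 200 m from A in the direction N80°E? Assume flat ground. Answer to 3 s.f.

399 m

The hole lies 40° from the dip direction, so the down-dip offset is 200 × cos 40° = 153.21 m.
Depth = down-dip offset × tan(dip) = 153.21 × tan 69° = 153.21 × 2.6051
Depth = 399.12 m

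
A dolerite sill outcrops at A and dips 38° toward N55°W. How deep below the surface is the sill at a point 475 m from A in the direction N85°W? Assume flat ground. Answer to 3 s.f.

321 m

The hole lies 30° from the dip direction, so the down-dip offset is 475 × cos 30° = 411.36 m.
Depth = down-dip offset × tan(dip) = 411.36 × tan 38° = 411.36 × 0.7813
Depth = 321.39 m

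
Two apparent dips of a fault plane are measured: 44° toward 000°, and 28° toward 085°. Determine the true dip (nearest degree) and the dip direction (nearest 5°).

The two traces are lines in the plane: v₁ = (sin 0°·cos 44°, cos 0°·cos 44°, −sin 44°), v₂ = (sin 85°·cos 28°, cos 85°·cos 28°, −sin 28°).
n = v₁ × v₂ = (0.284, 0.611, 0.633) (taken with n_z > 0).
tan δ = √(n_x²+n_y²)/n_z = 0.674/0.633, so δ = 46.8°.
Dip direction = atan2(0.284, 0.611) = 25° (azimuth of n's horizontal projection).

true dip 47°, dip direction 025°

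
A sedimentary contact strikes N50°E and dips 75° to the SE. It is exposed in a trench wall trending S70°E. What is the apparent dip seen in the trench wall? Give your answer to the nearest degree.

The section lies 60° from the strike.
tan α = tan 75° × sin 60° = 3.7321 × 0.8660 = 3.2321
apparent dip = arctan 3.2321 = 72.81°

73°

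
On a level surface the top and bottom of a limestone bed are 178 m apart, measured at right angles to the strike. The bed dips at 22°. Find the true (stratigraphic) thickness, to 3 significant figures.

True thickness t = w · sin(dip) = 178 × sin 22°
t = 178 × 0.3746 = 66.680 m

66.7 m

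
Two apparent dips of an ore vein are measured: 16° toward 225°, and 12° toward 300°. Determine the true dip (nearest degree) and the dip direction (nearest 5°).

Represent each trace as a vector plunging at its apparent dip toward its trend (east-north-up frame): v₁ = (-0.680, -0.680, -0.276), v₂ = (-0.847, 0.489, -0.208).
n = v₁ × v₂ = (-0.276, -0.092, 0.908) (taken with n_z > 0).
Dip δ = arctan(|n_h|/n_z) = arctan(0.291/0.908) = 17.8°.
Dip direction = atan2(-0.276, -0.092) = 252° (azimuth of n's horizontal projection).

true dip 18°, dip direction 250°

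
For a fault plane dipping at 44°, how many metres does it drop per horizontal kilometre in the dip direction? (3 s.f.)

966 m

drop per km = 1000 × tan 44° = 1000 × 0.9657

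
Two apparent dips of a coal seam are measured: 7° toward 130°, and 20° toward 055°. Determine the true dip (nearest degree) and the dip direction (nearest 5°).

true dip 20°, dip direction 060°

Represent each trace as a vector plunging at its apparent dip toward its trend (east-north-up frame): v₁ = (0.760, -0.638, -0.122), v₂ = (0.770, 0.539, -0.342).
Cross product v₁ × v₂ gives the pole to the plane: n ∝ (0.284, 0.166, 0.901).
Dip δ = arctan(|n_h|/n_z) = arctan(0.329/0.901) = 20.1°.
Dip direction = azimuth of (n_x, n_y) = atan2(0.284, 0.166) = 60°.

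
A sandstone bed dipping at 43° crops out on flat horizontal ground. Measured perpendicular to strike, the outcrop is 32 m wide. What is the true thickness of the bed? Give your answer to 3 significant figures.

21.8 m

True thickness t = w · sin(dip) = 32 × sin 43°
t = 32 × 0.6820 = 21.824 m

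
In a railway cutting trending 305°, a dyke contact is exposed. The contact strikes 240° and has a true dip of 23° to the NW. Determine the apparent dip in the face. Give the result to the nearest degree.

21°

Angle between strike (240°) and section (305°): β = 65°.
tan(apparent dip) = tan 23° · sin 65° = 0.3847
apparent dip = arctan 0.3847 = 21.04°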